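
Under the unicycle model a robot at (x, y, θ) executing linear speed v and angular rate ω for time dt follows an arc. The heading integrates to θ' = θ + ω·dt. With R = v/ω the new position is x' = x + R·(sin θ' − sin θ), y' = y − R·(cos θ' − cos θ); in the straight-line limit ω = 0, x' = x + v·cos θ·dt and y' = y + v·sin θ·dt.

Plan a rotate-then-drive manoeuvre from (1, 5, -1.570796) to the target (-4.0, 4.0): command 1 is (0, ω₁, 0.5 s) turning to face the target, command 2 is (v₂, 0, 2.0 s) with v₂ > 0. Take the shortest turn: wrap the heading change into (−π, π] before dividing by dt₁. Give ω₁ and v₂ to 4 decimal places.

ω₁ = -2.7468, v₂ = 2.5495

heading to target = atan2(4−5, -4−1) = -2.9442
Δθ = wrap(-2.9442 − -1.5708) = -1.3734; ω₁ = Δθ/dt₁ = -2.7468
distance = √((-4−1)² + (4−5)²) = 5.0990; v₂ = distance/dt₂ = 2.5495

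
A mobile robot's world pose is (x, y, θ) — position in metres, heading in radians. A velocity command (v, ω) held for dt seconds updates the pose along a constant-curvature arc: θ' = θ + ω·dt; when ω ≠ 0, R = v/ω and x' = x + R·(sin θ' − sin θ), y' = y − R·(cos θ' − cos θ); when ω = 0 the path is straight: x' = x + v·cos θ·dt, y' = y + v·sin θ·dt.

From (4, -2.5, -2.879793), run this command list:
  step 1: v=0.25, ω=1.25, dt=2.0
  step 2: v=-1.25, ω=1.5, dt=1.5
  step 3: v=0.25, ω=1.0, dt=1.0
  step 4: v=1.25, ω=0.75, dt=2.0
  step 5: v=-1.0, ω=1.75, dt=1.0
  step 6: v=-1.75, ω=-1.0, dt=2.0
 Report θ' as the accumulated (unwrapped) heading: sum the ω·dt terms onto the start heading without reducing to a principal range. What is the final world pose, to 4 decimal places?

step 1: θ'=-0.3798 (R=0.2000) → pose (3.9776, -2.8789, -0.3798)
step 2: θ'=1.8702 (R=-0.8333) → pose (2.8724, -3.8987, 1.8702)
step 3: θ'=2.8702 (R=0.2500) → pose (2.7006, -3.7316, 2.8702)
step 4: θ'=4.3702 (R=1.6667) → pose (0.6837, -4.7780, 4.3702)
step 5: θ'=6.1202 (R=-0.5714) → pose (0.2382, -4.0224, 6.1202)
step 6: θ'=4.1202 (R=1.7500) → pose (-0.9299, -1.3188, 4.1202)

(-0.9299, -1.3188, 4.1202)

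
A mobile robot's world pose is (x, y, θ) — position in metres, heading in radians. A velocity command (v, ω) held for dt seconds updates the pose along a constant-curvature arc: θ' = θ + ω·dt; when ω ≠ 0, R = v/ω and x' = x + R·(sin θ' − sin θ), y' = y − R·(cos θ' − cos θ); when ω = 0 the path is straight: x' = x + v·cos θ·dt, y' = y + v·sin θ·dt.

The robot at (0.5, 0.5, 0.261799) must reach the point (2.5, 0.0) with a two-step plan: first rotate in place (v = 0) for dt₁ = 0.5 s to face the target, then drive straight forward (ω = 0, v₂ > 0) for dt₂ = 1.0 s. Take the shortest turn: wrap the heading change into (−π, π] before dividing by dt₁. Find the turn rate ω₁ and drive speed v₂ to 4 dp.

ω₁ = -1.0136, v₂ = 2.0616

heading to target = atan2(0−0.5, 2.5−0.5) = -0.2450
Δθ = wrap(-0.2450 − 0.2618) = -0.5068; ω₁ = Δθ/dt₁ = -1.0136
distance = √((2.5−0.5)² + (0−0.5)²) = 2.0616; v₂ = distance/dt₂ = 2.0616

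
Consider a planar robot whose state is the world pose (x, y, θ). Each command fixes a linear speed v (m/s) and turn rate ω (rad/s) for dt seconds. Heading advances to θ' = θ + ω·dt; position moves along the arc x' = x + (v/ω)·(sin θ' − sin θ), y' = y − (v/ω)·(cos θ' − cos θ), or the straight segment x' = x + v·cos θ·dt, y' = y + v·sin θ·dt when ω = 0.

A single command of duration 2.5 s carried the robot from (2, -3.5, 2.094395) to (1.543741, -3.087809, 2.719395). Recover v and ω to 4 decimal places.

Δθ = 2.719395 − 2.094395 = 0.625000
ω = Δθ/dt = 0.625000/2.5 = 0.2500
R = Δx/(sin θ' − sin θ) = 1.0000
v = R·ω = 1.0000·0.2500 = 0.2500

v = 0.2500, ω = 0.2500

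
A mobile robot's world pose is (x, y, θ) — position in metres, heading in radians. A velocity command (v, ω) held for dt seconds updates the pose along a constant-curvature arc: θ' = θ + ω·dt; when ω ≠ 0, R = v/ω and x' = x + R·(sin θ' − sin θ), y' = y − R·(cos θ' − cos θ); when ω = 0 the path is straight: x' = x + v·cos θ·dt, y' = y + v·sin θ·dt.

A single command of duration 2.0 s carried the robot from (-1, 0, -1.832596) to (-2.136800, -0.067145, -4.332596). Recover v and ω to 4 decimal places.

v = 0.7500, ω = -1.2500

Δθ = -4.332596 − -1.832596 = -2.500000
ω = Δθ/dt = -2.500000/2.0 = -1.2500
R = Δx/(sin θ' − sin θ) = -0.6000
v = R·ω = -0.6000·-1.2500 = 0.7500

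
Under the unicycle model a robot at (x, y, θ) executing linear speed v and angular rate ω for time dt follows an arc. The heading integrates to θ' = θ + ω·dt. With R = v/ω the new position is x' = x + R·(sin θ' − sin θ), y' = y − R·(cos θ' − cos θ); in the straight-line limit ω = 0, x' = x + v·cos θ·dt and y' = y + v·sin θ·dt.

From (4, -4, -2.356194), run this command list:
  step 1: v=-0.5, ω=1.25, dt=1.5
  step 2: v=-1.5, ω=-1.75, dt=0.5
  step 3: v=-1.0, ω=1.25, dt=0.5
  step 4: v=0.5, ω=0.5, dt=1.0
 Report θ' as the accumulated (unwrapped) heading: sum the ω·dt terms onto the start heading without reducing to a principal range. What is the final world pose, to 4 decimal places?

step 1: θ'=-0.4812 (R=-0.4000) → pose (3.9023, -3.3626, -0.4812)
step 2: θ'=-1.3562 (R=0.8571) → pose (3.4615, -2.7853, -1.3562)
step 3: θ'=-0.7312 (R=-0.8000) → pose (3.2141, -2.3602, -0.7312)
step 4: θ'=-0.2312 (R=1.0000) → pose (3.6527, -2.5892, -0.2312)

(3.6527, -2.5892, -0.2312)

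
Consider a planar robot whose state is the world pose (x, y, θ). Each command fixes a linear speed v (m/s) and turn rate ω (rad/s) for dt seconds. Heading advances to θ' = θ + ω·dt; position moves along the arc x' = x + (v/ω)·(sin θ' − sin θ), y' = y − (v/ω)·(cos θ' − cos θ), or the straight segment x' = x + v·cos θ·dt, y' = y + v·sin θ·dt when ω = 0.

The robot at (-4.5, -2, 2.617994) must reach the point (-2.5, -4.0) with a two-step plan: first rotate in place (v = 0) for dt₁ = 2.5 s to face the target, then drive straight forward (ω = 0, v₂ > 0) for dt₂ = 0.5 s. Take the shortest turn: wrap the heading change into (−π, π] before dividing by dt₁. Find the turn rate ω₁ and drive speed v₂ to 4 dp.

heading to target = atan2(-4−-2, -2.5−-4.5) = -0.7854
Δθ = wrap(-0.7854 − 2.6180) = 2.8798; ω₁ = Δθ/dt₁ = 1.1519
distance = √((-2.5−-4.5)² + (-4−-2)²) = 2.8284; v₂ = distance/dt₂ = 5.6569

ω₁ = 1.1519, v₂ = 5.6569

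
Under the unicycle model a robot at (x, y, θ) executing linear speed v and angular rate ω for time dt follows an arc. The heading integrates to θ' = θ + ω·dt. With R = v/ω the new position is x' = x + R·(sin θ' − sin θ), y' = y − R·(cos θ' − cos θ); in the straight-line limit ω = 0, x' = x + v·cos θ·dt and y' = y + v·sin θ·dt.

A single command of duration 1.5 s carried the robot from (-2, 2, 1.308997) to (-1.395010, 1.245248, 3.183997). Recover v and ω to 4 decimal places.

v = -0.7500, ω = 1.2500

Δθ = 3.183997 − 1.308997 = 1.875000
ω = Δθ/dt = 1.875000/1.5 = 1.2500
R = −Δy/(cos θ' − cos θ) = -0.6000
v = R·ω = -0.6000·1.2500 = -0.7500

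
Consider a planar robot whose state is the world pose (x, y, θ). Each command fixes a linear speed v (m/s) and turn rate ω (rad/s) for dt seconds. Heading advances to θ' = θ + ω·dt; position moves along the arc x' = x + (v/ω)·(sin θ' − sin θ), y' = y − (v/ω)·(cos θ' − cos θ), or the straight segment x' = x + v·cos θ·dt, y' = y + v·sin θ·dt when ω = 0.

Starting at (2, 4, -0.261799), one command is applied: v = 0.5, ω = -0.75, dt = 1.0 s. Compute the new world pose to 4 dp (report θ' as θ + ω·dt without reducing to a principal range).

θ' = -0.2618 + -0.75·1.0 = -1.0118
R = v/ω = 0.5/-0.75 = -0.6667
x' = 2 + -0.6667·(sin -1.0118 − sin -0.2618) = 2.3926
y' = 4 − -0.6667·(cos -1.0118 − cos -0.2618) = 3.7096

(2.3926, 3.7096, -1.0118)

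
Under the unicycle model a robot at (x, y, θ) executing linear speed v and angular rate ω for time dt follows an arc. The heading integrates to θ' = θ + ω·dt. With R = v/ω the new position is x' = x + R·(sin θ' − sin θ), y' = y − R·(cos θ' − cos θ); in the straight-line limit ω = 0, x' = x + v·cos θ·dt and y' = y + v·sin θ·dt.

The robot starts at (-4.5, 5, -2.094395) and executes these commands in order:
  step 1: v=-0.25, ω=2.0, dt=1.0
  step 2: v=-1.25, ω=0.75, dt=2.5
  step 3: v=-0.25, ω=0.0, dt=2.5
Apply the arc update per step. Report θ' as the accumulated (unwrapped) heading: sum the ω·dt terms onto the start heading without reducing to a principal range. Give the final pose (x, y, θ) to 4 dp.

(-6.2535, 2.5693, 1.7806)

step 1: θ'=-0.0944 (R=-0.1250) → pose (-4.5965, 5.1869, -0.0944)
step 2: θ'=1.7806 (R=-1.6667) → pose (-6.3837, 3.1806, 1.7806)
step 3: θ'=1.7806 (straight) → pose (-6.2535, 2.5693, 1.7806)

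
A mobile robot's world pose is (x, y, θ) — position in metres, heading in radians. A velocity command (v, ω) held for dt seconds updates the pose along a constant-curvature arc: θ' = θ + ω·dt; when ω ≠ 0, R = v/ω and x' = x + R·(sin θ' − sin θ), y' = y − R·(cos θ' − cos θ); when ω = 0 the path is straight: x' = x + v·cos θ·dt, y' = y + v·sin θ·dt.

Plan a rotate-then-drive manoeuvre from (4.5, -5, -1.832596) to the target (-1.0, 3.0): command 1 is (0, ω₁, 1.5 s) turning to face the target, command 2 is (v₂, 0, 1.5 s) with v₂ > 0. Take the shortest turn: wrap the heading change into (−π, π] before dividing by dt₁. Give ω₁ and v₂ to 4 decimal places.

heading to target = atan2(3−-5, -1−4.5) = 2.1731
Δθ = wrap(2.1731 − -1.8326) = -2.2775; ω₁ = Δθ/dt₁ = -1.5183
distance = √((-1−4.5)² + (3−-5)²) = 9.7082; v₂ = distance/dt₂ = 6.4722

ω₁ = -1.5183, v₂ = 6.4722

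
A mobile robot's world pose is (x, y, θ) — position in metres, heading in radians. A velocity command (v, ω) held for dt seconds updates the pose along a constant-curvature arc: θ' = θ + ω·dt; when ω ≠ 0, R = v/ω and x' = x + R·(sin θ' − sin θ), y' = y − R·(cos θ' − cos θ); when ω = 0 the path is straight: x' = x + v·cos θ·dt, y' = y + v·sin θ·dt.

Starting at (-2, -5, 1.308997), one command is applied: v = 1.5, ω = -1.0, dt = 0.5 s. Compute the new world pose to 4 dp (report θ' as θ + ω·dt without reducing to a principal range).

(-1.6365, -4.3529, 0.8090)

θ' = 1.3090 + -1.0·0.5 = 0.8090
R = v/ω = 1.5/-1.0 = -1.5000
x' = -2 + -1.5000·(sin 0.8090 − sin 1.3090) = -1.6365
y' = -5 − -1.5000·(cos 0.8090 − cos 1.3090) = -4.3529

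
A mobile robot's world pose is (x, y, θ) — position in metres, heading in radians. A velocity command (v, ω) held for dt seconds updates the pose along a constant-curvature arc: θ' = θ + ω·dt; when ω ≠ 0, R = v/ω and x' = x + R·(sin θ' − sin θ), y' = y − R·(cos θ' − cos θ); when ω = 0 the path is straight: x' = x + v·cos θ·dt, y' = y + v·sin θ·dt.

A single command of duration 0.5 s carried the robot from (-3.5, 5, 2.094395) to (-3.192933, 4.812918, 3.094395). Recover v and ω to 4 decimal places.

v = -0.7500, ω = 2.0000

Δθ = 3.094395 − 2.094395 = 1.000000
ω = Δθ/dt = 1.000000/0.5 = 2.0000
R = Δx/(sin θ' − sin θ) = -0.3750
v = R·ω = -0.3750·2.0000 = -0.7500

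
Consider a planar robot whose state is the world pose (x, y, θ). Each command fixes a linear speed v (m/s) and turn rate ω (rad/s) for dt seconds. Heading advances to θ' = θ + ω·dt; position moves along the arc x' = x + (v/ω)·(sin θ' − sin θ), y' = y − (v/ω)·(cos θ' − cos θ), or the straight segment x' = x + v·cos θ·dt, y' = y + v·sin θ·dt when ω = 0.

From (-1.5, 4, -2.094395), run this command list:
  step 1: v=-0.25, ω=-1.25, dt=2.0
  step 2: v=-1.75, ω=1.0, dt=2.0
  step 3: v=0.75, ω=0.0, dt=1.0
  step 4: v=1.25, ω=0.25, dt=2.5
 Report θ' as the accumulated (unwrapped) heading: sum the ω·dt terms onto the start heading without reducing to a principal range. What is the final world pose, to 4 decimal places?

step 1: θ'=-4.5944 (R=0.2000) → pose (-1.1282, 3.9235, -4.5944)
step 2: θ'=-2.5944 (R=-1.7500) → pose (1.5202, 2.6351, -2.5944)
step 3: θ'=-2.5944 (straight) → pose (0.8797, 2.2449, -2.5944)
step 4: θ'=-1.9694 (R=5.0000) → pose (-1.1269, -0.0844, -1.9694)

(-1.1269, -0.0844, -1.9694)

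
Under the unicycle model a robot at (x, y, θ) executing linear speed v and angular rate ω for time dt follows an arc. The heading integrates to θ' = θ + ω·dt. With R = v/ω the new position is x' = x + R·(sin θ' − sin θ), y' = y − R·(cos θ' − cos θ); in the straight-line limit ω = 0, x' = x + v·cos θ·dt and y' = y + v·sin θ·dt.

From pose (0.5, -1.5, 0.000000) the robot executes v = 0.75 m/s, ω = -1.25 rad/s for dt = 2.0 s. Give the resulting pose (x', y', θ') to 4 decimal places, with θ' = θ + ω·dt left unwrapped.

(0.8591, -2.5807, -2.5000)

θ' = 0.0000 + -1.25·2.0 = -2.5000
R = v/ω = 0.75/-1.25 = -0.6000
x' = 0.5 + -0.6000·(sin -2.5000 − sin 0.0000) = 0.8591
y' = -1.5 − -0.6000·(cos -2.5000 − cos 0.0000) = -2.5807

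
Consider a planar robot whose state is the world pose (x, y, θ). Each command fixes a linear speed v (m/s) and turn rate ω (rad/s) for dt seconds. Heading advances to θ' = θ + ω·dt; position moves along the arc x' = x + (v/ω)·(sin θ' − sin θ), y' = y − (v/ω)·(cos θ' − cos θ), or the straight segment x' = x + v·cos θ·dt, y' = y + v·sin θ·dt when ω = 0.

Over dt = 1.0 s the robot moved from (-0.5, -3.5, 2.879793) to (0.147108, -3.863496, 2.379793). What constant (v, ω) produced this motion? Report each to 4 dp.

v = -0.7500, ω = -0.5000

Δθ = 2.379793 − 2.879793 = -0.500000
ω = Δθ/dt = -0.500000/1.0 = -0.5000
R = Δx/(sin θ' − sin θ) = 1.5000
v = R·ω = 1.5000·-0.5000 = -0.7500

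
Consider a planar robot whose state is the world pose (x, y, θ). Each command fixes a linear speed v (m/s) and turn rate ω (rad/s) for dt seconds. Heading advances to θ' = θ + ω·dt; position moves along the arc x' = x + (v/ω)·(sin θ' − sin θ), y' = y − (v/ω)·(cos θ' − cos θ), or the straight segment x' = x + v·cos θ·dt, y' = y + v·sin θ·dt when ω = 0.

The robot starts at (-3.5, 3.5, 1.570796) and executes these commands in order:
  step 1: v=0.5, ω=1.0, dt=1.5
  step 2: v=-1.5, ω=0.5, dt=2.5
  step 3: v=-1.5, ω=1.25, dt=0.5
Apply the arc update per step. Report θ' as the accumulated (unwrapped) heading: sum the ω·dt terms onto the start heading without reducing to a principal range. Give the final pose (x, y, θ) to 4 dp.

step 1: θ'=3.0708 (R=0.5000) → pose (-3.9646, 3.9987, 3.0708)
step 2: θ'=4.3208 (R=-3.0000) → pose (-0.9795, 5.8462, 4.3208)
step 3: θ'=4.9458 (R=-1.2000) → pose (-0.9212, 6.5818, 4.9458)

(-0.9212, 6.5818, 4.9458)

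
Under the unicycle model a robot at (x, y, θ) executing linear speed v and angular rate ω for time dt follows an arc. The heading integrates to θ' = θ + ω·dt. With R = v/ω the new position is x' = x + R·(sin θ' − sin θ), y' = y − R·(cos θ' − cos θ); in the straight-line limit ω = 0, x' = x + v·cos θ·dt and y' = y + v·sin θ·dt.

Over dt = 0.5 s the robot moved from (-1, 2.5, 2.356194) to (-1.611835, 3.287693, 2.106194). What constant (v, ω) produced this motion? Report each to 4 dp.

Δθ = 2.106194 − 2.356194 = -0.250000
ω = Δθ/dt = -0.250000/0.5 = -0.5000
R = −Δy/(cos θ' − cos θ) = -4.0000
v = R·ω = -4.0000·-0.5000 = 2.0000

v = 2.0000, ω = -0.5000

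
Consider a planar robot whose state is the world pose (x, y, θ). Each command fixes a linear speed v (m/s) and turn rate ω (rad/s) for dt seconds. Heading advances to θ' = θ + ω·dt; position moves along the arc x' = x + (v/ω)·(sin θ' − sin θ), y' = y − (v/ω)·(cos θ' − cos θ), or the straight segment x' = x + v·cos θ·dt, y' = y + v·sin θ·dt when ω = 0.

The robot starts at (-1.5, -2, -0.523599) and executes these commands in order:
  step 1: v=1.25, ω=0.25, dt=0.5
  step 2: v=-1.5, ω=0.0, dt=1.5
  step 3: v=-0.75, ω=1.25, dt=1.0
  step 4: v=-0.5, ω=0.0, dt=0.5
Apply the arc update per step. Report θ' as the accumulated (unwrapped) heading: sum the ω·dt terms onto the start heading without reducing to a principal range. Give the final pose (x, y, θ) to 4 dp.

(-3.8632, -1.7503, 0.8514)

step 1: θ'=-0.3986 (R=5.0000) → pose (-0.9406, -2.2779, -0.3986)
step 2: θ'=-0.3986 (straight) → pose (-3.0142, -1.4046, -0.3986)
step 3: θ'=0.8514 (R=-0.6000) → pose (-3.6984, -1.5622, 0.8514)
step 4: θ'=0.8514 (straight) → pose (-3.8632, -1.7503, 0.8514)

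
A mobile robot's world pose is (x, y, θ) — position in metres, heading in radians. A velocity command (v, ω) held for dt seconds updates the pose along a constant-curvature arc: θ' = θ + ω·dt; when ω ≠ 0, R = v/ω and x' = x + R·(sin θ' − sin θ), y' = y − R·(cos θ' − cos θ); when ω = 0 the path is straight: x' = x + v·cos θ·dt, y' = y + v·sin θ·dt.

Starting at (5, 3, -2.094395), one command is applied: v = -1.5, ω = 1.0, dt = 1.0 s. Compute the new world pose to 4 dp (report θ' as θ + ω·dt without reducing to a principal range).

θ' = -2.0944 + 1.0·1.0 = -1.0944
R = v/ω = -1.5/1.0 = -1.5000
x' = 5 + -1.5000·(sin -1.0944 − sin -2.0944) = 5.0339
y' = 3 − -1.5000·(cos -1.0944 − cos -2.0944) = 4.4379

(5.0339, 4.4379, -1.0944)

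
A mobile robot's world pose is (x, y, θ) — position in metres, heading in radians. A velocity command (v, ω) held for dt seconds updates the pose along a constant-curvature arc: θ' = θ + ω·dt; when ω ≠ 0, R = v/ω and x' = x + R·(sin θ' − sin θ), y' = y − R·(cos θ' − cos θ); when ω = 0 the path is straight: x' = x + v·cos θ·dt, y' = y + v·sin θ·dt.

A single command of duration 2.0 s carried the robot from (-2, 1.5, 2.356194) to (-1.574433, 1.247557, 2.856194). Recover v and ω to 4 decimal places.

v = -0.2500, ω = 0.2500

Δθ = 2.856194 − 2.356194 = 0.500000
ω = Δθ/dt = 0.500000/2.0 = 0.2500
R = Δx/(sin θ' − sin θ) = -1.0000
v = R·ω = -1.0000·0.2500 = -0.2500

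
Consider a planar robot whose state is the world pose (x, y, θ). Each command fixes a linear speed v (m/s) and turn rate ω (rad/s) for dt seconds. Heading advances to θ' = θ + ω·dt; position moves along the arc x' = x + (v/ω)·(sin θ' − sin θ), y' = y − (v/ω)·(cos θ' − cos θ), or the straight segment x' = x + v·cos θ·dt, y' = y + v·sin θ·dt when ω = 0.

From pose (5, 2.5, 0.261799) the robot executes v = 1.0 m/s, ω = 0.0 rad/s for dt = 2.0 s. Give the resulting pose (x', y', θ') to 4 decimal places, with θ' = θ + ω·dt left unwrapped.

(6.9319, 3.0176, 0.2618)

θ' = 0.2618 + 0.0·2.0 = 0.2618
ω = 0 → straight: x' = 5 + 1.0·cos(0.2618)·2.0 = 6.9319
y' = 2.5 + 1.0·sin(0.2618)·2.0 = 3.0176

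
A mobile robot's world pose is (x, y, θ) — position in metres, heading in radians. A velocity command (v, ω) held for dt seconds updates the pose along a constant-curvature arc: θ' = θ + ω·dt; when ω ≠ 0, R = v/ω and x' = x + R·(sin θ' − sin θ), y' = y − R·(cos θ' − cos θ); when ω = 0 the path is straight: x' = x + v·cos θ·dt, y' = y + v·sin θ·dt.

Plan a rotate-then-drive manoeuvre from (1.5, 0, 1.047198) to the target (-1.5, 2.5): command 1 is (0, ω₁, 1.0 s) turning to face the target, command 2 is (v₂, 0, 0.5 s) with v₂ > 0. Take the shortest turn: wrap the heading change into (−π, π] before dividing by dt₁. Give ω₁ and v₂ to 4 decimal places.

ω₁ = 1.3997, v₂ = 7.8102

heading to target = atan2(2.5−0, -1.5−1.5) = 2.4469
Δθ = wrap(2.4469 − 1.0472) = 1.3997; ω₁ = Δθ/dt₁ = 1.3997
distance = √((-1.5−1.5)² + (2.5−0)²) = 3.9051; v₂ = distance/dt₂ = 7.8102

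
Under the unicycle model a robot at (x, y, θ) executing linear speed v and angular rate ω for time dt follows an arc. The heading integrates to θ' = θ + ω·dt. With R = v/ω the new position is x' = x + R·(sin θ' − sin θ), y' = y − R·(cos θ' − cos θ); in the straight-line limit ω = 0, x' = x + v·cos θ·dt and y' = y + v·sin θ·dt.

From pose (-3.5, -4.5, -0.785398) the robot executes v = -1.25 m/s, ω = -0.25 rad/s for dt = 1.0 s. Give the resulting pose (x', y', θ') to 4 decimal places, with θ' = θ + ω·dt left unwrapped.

θ' = -0.7854 + -0.25·1.0 = -1.0354
R = v/ω = -1.25/-0.25 = 5.0000
x' = -3.5 + 5.0000·(sin -1.0354 − sin -0.7854) = -4.2648
y' = -4.5 − 5.0000·(cos -1.0354 − cos -0.7854) = -3.5154

(-4.2648, -3.5154, -1.0354)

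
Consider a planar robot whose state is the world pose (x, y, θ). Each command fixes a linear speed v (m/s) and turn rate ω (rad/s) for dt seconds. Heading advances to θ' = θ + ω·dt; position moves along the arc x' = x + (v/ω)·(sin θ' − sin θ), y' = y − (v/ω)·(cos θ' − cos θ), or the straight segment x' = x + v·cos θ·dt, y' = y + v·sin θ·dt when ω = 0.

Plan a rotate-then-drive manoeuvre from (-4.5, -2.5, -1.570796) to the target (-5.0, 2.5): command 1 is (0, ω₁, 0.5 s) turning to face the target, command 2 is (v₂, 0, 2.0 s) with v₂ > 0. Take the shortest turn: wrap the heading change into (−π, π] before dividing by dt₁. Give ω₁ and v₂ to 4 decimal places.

heading to target = atan2(2.5−-2.5, -5−-4.5) = 1.6705
Δθ = wrap(1.6705 − -1.5708) = -3.0419; ω₁ = Δθ/dt₁ = -6.0838
distance = √((-5−-4.5)² + (2.5−-2.5)²) = 5.0249; v₂ = distance/dt₂ = 2.5125

ω₁ = -6.0838, v₂ = 2.5125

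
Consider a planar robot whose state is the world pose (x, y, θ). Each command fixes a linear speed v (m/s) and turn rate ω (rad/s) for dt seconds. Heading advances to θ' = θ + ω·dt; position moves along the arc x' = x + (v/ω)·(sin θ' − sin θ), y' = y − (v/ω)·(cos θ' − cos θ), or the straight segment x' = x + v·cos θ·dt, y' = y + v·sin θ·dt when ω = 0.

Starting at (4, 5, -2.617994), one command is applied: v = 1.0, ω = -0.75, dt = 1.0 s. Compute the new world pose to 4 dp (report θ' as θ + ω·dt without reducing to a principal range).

θ' = -2.6180 + -0.75·1.0 = -3.3680
R = v/ω = 1.0/-0.75 = -1.3333
x' = 4 + -1.3333·(sin -3.3680 − sin -2.6180) = 3.0340
y' = 5 − -1.3333·(cos -3.3680 − cos -2.6180) = 4.8554

(3.0340, 4.8554, -3.3680)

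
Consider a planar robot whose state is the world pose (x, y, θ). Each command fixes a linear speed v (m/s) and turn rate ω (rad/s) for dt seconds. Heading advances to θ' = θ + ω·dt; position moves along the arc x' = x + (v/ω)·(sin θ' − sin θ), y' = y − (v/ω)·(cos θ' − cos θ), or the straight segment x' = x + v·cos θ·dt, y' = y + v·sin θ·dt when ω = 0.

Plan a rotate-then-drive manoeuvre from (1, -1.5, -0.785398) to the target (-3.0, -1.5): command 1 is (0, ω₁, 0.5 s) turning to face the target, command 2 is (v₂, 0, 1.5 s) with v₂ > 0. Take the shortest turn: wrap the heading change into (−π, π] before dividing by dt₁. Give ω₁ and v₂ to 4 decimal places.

ω₁ = -4.7124, v₂ = 2.6667

heading to target = atan2(-1.5−-1.5, -3−1) = 3.1416
Δθ = wrap(3.1416 − -0.7854) = -2.3562; ω₁ = Δθ/dt₁ = -4.7124
distance = √((-3−1)² + (-1.5−-1.5)²) = 4.0000; v₂ = distance/dt₂ = 2.6667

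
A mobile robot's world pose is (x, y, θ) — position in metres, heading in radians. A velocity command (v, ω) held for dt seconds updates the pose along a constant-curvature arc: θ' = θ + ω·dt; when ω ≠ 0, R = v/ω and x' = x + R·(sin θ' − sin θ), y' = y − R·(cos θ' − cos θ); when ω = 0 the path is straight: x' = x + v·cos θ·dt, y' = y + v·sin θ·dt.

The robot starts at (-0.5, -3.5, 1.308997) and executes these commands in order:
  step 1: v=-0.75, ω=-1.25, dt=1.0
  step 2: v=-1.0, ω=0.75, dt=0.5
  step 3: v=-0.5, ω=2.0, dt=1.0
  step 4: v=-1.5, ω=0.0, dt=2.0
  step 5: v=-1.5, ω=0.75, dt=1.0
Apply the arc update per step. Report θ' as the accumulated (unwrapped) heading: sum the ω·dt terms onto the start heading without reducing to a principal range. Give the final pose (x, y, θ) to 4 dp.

step 1: θ'=0.0590 (R=0.6000) → pose (-1.0442, -3.9437, 0.0590)
step 2: θ'=0.4340 (R=-1.3333) → pose (-1.5262, -4.0650, 0.4340)
step 3: θ'=2.4340 (R=-0.2500) → pose (-1.5836, -4.4818, 2.4340)
step 4: θ'=2.4340 (straight) → pose (0.6962, -6.4318, 2.4340)
step 5: θ'=3.1840 (R=-2.0000) → pose (2.0810, -6.9101, 3.1840)

(2.0810, -6.9101, 3.1840)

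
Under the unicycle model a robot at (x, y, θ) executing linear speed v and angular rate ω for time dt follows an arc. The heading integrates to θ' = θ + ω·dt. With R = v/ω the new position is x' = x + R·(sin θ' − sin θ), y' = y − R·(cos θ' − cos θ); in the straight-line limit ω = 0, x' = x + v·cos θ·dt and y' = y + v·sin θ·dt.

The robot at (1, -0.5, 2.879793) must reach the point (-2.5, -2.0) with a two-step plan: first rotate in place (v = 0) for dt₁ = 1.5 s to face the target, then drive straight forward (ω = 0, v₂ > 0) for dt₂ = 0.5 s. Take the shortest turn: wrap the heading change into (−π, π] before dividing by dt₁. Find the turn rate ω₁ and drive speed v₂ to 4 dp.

ω₁ = 0.4445, v₂ = 7.6158

heading to target = atan2(-2−-0.5, -2.5−1) = -2.7367
Δθ = wrap(-2.7367 − 2.8798) = 0.6667; ω₁ = Δθ/dt₁ = 0.4445
distance = √((-2.5−1)² + (-2−-0.5)²) = 3.8079; v₂ = distance/dt₂ = 7.6158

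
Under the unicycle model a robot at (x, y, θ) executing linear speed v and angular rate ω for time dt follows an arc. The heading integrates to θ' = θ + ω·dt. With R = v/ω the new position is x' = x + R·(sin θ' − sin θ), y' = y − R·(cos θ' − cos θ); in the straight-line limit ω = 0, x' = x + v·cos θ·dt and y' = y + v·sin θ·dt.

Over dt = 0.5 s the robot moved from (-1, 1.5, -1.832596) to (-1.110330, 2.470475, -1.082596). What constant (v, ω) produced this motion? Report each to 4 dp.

v = -2.0000, ω = 1.5000

Δθ = -1.082596 − -1.832596 = 0.750000
ω = Δθ/dt = 0.750000/0.5 = 1.5000
R = −Δy/(cos θ' − cos θ) = -1.3333
v = R·ω = -1.3333·1.5000 = -2.0000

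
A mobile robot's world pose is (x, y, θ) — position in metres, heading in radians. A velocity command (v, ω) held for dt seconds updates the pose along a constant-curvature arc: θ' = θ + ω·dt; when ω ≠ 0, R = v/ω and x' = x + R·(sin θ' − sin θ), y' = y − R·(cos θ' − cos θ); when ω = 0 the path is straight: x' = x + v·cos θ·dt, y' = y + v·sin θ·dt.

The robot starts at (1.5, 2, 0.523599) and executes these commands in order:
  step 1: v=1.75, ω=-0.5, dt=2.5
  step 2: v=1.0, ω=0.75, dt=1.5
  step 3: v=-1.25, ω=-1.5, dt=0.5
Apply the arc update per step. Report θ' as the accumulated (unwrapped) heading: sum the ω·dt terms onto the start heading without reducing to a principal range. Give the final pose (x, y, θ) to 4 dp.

step 1: θ'=-0.7264 (R=-3.5000) → pose (5.5746, 1.5854, -0.7264)
step 2: θ'=0.3986 (R=1.3333) → pose (6.9777, 1.3534, 0.3986)
step 3: θ'=-0.3514 (R=0.8333) → pose (6.3674, 1.3390, -0.3514)

(6.3674, 1.3390, -0.3514)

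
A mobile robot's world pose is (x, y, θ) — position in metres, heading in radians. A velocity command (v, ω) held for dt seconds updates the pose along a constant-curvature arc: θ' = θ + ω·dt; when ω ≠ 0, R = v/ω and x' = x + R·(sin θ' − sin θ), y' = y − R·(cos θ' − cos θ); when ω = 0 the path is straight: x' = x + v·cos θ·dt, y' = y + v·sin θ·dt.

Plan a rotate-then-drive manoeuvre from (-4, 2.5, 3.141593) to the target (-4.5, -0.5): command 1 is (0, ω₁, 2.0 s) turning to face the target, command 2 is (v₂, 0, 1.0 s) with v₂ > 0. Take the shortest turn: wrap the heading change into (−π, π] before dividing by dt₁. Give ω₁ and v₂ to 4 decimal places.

ω₁ = 0.7028, v₂ = 3.0414

heading to target = atan2(-0.5−2.5, -4.5−-4) = -1.7359
Δθ = wrap(-1.7359 − 3.1416) = 1.4056; ω₁ = Δθ/dt₁ = 0.7028
distance = √((-4.5−-4)² + (-0.5−2.5)²) = 3.0414; v₂ = distance/dt₂ = 3.0414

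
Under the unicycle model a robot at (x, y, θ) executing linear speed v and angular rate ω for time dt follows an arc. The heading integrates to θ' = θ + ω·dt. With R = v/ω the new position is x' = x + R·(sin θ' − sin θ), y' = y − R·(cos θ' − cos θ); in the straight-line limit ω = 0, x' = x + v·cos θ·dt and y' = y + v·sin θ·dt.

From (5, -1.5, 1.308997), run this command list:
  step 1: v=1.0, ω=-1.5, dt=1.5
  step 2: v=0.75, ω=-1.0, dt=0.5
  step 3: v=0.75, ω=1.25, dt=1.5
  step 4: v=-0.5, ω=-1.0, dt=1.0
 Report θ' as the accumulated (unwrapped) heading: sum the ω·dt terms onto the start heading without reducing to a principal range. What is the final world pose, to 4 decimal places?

step 1: θ'=-0.9410 (R=-0.6667) → pose (6.1827, -1.2799, -0.9410)
step 2: θ'=-1.4410 (R=-0.7500) → pose (6.3203, -1.6246, -1.4410)
step 3: θ'=0.4340 (R=0.6000) → pose (7.1675, -2.0913, 0.4340)
step 4: θ'=-0.5660 (R=0.5000) → pose (6.6892, -2.0597, -0.5660)

(6.6892, -2.0597, -0.5660)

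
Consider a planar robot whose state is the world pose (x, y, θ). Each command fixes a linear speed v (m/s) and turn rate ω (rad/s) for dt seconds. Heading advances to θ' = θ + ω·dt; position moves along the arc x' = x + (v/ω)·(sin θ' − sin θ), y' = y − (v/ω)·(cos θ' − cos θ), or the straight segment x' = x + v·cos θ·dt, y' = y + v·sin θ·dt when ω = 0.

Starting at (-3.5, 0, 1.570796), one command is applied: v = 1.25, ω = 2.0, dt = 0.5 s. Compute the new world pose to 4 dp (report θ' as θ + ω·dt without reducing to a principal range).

(-3.7873, 0.5259, 2.5708)

θ' = 1.5708 + 2.0·0.5 = 2.5708
R = v/ω = 1.25/2.0 = 0.6250
x' = -3.5 + 0.6250·(sin 2.5708 − sin 1.5708) = -3.7873
y' = 0 − 0.6250·(cos 2.5708 − cos 1.5708) = 0.5259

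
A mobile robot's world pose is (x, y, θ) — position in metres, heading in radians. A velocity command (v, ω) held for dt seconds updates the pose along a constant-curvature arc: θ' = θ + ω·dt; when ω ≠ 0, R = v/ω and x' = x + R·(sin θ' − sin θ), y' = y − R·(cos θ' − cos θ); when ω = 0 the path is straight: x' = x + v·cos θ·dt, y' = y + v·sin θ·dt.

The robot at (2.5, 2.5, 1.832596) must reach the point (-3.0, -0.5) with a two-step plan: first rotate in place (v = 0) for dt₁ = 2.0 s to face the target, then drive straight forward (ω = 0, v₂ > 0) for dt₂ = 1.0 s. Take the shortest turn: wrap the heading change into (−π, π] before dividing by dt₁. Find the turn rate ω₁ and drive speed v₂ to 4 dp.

heading to target = atan2(-0.5−2.5, -3−2.5) = -2.6422
Δθ = wrap(-2.6422 − 1.8326) = 1.8083; ω₁ = Δθ/dt₁ = 0.9042
distance = √((-3−2.5)² + (-0.5−2.5)²) = 6.2650; v₂ = distance/dt₂ = 6.2650

ω₁ = 0.9042, v₂ = 6.2650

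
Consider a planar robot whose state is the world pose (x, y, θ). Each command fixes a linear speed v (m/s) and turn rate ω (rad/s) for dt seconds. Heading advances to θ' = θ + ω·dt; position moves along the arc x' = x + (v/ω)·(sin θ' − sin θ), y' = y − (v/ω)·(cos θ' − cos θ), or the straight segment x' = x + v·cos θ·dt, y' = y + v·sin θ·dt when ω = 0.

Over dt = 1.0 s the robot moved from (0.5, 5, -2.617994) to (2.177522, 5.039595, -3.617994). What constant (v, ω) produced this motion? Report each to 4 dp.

Δθ = -3.617994 − -2.617994 = -1.000000
ω = Δθ/dt = -1.000000/1.0 = -1.0000
R = Δx/(sin θ' − sin θ) = 1.7500
v = R·ω = 1.7500·-1.0000 = -1.7500

v = -1.7500, ω = -1.0000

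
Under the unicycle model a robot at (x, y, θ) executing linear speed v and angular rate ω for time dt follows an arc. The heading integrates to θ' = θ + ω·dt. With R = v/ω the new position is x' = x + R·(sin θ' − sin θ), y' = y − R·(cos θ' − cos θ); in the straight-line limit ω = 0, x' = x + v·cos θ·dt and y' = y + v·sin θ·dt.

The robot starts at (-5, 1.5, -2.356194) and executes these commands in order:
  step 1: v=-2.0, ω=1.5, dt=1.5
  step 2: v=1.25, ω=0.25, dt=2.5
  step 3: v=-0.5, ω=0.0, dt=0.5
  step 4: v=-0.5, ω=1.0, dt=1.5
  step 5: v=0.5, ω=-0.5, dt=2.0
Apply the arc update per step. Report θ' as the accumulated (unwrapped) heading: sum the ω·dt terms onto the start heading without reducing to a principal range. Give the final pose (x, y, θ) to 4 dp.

step 1: θ'=-0.1062 (R=-1.3333) → pose (-5.8015, 3.7686, -0.1062)
step 2: θ'=0.5188 (R=5.0000) → pose (-2.7923, 4.3984, 0.5188)
step 3: θ'=0.5188 (straight) → pose (-3.0094, 4.2744, 0.5188)
step 4: θ'=2.0188 (R=-0.5000) → pose (-3.2121, 3.6237, 2.0188)
step 5: θ'=1.0188 (R=-1.0000) → pose (-3.1623, 4.5812, 1.0188)

(-3.1623, 4.5812, 1.0188)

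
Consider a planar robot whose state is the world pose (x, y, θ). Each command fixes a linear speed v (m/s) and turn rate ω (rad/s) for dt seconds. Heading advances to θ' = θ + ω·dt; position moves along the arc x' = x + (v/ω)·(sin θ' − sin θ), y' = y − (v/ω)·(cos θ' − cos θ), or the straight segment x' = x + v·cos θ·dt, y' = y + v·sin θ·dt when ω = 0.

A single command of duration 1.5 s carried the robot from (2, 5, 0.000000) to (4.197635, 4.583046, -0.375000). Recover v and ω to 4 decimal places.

v = 1.5000, ω = -0.2500

Δθ = -0.375000 − 0.000000 = -0.375000
ω = Δθ/dt = -0.375000/1.5 = -0.2500
R = Δx/(sin θ' − sin θ) = -6.0000
v = R·ω = -6.0000·-0.2500 = 1.5000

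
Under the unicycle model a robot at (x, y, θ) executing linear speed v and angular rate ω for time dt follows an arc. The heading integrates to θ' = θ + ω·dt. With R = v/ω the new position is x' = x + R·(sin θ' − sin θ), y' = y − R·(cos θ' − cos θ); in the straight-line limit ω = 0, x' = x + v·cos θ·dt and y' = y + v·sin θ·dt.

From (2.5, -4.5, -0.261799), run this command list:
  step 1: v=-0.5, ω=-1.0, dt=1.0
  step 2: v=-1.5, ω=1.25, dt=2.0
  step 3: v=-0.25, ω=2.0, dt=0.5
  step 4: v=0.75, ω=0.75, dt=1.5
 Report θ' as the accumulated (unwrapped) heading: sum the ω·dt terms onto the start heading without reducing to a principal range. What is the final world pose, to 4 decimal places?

(-1.1096, -3.9038, 3.3632)

step 1: θ'=-1.2618 (R=0.5000) → pose (2.1531, -4.1691, -1.2618)
step 2: θ'=1.2382 (R=-1.2000) → pose (-0.1243, -4.1422, 1.2382)
step 3: θ'=2.2382 (R=-0.1250) → pose (-0.1043, -4.2604, 2.2382)
step 4: θ'=3.3632 (R=1.0000) → pose (-1.1096, -3.9038, 3.3632)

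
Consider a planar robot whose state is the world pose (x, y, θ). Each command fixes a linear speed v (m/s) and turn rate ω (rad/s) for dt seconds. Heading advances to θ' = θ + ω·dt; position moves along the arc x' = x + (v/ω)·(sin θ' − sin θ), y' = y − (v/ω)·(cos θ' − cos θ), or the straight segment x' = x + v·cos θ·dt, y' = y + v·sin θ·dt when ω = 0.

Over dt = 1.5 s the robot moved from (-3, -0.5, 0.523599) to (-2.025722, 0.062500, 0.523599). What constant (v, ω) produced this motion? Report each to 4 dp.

Δθ = 0.523599 − 0.523599 = 0.000000
ω = Δθ/dt = 0.000000/1.5 = 0.0000
ω = 0 → v = (Δx·cos θ + Δy·sin θ)/dt = 0.7500

v = 0.7500, ω = 0.0000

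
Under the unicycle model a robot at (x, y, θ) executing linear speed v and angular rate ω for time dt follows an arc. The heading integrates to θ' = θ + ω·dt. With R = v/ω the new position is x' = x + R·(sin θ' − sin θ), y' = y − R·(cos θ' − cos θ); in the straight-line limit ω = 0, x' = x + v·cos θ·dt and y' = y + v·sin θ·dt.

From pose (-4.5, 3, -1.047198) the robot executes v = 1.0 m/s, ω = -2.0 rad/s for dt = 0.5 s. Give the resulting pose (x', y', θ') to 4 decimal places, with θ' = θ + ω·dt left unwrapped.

(-4.4887, 2.5207, -2.0472)

θ' = -1.0472 + -2.0·0.5 = -2.0472
R = v/ω = 1.0/-2.0 = -0.5000
x' = -4.5 + -0.5000·(sin -2.0472 − sin -1.0472) = -4.4887
y' = 3 − -0.5000·(cos -2.0472 − cos -1.0472) = 2.5207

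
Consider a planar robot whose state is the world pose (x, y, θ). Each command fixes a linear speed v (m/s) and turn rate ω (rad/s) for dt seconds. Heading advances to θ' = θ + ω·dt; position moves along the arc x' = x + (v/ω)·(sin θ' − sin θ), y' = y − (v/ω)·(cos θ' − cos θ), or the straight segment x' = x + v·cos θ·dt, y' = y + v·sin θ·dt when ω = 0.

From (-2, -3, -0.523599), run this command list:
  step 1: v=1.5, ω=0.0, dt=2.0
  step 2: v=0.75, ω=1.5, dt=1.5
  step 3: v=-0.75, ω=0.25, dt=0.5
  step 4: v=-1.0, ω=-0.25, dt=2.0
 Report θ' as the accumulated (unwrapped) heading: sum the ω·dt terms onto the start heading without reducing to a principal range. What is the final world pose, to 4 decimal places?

(1.4837, -6.3337, 1.3514)

step 1: θ'=-0.5236 (straight) → pose (0.5981, -4.5000, -0.5236)
step 2: θ'=1.7264 (R=0.5000) → pose (1.3420, -3.9895, 1.7264)
step 3: θ'=1.8514 (R=-3.0000) → pose (1.4231, -4.3554, 1.8514)
step 4: θ'=1.3514 (R=4.0000) → pose (1.4837, -6.3337, 1.3514)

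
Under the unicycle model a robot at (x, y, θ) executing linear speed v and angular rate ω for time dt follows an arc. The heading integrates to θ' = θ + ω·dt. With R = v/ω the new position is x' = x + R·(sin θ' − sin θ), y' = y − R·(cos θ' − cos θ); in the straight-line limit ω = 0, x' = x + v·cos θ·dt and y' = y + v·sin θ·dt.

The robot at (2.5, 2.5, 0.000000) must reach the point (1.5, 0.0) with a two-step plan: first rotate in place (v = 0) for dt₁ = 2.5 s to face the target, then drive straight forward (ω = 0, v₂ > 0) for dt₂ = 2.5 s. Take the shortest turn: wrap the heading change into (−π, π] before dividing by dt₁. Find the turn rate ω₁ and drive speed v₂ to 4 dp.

ω₁ = -0.7805, v₂ = 1.0770

heading to target = atan2(0−2.5, 1.5−2.5) = -1.9513
Δθ = wrap(-1.9513 − 0.0000) = -1.9513; ω₁ = Δθ/dt₁ = -0.7805
distance = √((1.5−2.5)² + (0−2.5)²) = 2.6926; v₂ = distance/dt₂ = 1.0770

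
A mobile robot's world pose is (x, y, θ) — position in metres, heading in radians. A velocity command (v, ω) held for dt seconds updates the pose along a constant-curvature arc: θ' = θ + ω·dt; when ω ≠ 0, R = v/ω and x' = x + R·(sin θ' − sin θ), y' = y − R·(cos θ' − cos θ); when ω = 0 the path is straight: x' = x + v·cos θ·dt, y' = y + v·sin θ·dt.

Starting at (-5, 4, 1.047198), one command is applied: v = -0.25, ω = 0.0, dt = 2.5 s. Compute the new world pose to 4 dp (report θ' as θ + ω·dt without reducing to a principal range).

θ' = 1.0472 + 0.0·2.5 = 1.0472
ω = 0 → straight: x' = -5 + -0.25·cos(1.0472)·2.5 = -5.3125
y' = 4 + -0.25·sin(1.0472)·2.5 = 3.4587

(-5.3125, 3.4587, 1.0472)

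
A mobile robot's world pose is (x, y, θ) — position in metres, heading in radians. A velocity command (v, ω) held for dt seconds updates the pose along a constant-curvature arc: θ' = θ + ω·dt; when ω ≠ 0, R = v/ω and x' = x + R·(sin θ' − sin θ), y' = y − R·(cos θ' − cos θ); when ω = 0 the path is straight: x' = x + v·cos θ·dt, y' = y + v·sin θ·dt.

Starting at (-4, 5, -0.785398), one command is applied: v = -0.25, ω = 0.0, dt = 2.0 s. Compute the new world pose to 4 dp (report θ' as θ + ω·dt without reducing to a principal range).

θ' = -0.7854 + 0.0·2.0 = -0.7854
ω = 0 → straight: x' = -4 + -0.25·cos(-0.7854)·2.0 = -4.3536
y' = 5 + -0.25·sin(-0.7854)·2.0 = 5.3536

(-4.3536, 5.3536, -0.7854)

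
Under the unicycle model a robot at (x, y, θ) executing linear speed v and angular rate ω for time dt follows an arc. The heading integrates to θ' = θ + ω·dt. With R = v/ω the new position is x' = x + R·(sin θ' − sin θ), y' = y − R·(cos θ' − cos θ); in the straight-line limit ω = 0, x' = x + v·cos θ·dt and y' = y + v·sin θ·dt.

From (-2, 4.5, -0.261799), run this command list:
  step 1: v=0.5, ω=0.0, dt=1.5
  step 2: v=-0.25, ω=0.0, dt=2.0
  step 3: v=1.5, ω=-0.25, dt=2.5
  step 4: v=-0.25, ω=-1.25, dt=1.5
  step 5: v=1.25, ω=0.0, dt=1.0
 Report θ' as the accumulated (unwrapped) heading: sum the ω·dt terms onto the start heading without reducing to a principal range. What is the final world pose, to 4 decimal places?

(0.2588, 2.2798, -2.7618)

step 1: θ'=-0.2618 (straight) → pose (-1.2756, 4.3059, -0.2618)
step 2: θ'=-0.2618 (straight) → pose (-1.7585, 4.4353, -0.2618)
step 3: θ'=-0.8868 (R=-6.0000) → pose (1.3389, 2.4311, -0.8868)
step 4: θ'=-2.7618 (R=0.2000) → pose (1.4198, 2.7432, -2.7618)
step 5: θ'=-2.7618 (straight) → pose (0.2588, 2.2798, -2.7618)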